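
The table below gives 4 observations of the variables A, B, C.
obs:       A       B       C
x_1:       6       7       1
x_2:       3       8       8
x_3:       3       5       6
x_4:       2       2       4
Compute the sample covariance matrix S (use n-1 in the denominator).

Step 1 — column means:
  mean(A) = (6 + 3 + 3 + 2) / 4 = 14/4 = 3.5
  mean(B) = (7 + 8 + 5 + 2) / 4 = 22/4 = 5.5
  mean(C) = (1 + 8 + 6 + 4) / 4 = 19/4 = 4.75

Step 2 — sample covariance S[i,j] = (1/(n-1)) · Σ_k (x_{k,i} - mean_i) · (x_{k,j} - mean_j), with n-1 = 3.
  S[A,A] = ((2.5)·(2.5) + (-0.5)·(-0.5) + (-0.5)·(-0.5) + (-1.5)·(-1.5)) / 3 = 9/3 = 3
  S[A,B] = ((2.5)·(1.5) + (-0.5)·(2.5) + (-0.5)·(-0.5) + (-1.5)·(-3.5)) / 3 = 8/3 = 2.6667
  S[A,C] = ((2.5)·(-3.75) + (-0.5)·(3.25) + (-0.5)·(1.25) + (-1.5)·(-0.75)) / 3 = -10.5/3 = -3.5
  S[B,B] = ((1.5)·(1.5) + (2.5)·(2.5) + (-0.5)·(-0.5) + (-3.5)·(-3.5)) / 3 = 21/3 = 7
  S[B,C] = ((1.5)·(-3.75) + (2.5)·(3.25) + (-0.5)·(1.25) + (-3.5)·(-0.75)) / 3 = 4.5/3 = 1.5
  S[C,C] = ((-3.75)·(-3.75) + (3.25)·(3.25) + (1.25)·(1.25) + (-0.75)·(-0.75)) / 3 = 26.75/3 = 8.9167

S is symmetric (S[j,i] = S[i,j]). Assembling:

S = [[3, 2.6667, -3.5],
 [2.6667, 7, 1.5],
 [-3.5, 1.5, 8.9167]]


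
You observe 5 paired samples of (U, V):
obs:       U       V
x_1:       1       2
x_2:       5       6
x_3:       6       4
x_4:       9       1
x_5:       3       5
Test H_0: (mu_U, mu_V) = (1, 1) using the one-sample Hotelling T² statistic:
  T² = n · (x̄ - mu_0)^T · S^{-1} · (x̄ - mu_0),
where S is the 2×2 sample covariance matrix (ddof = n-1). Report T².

Step 1 — sample mean vector:
  mean(U) = (1 + 5 + 6 + 9 + 3) / 5 = 24/5 = 4.8
  mean(V) = (2 + 6 + 4 + 1 + 5) / 5 = 18/5 = 3.6
  x̄ = (4.8, 3.6),  deviation x̄ - mu_0 = (4.8, 3.6) - (1, 1) = (3.8, 2.6).

Step 2 — sample covariance matrix, S[i,j] = (1/(n-1)) · Σ_k (x_{k,i} - mean_i) · (x_{k,j} - mean_j), divisor n-1 = 4:
  S[U,U] = ((-3.8)·(-3.8) + (0.2)·(0.2) + (1.2)·(1.2) + (4.2)·(4.2) + (-1.8)·(-1.8)) / 4 = 36.8/4 = 9.2
  S[U,V] = ((-3.8)·(-1.6) + (0.2)·(2.4) + (1.2)·(0.4) + (4.2)·(-2.6) + (-1.8)·(1.4)) / 4 = -6.4/4 = -1.6
  S[V,V] = ((-1.6)·(-1.6) + (2.4)·(2.4) + (0.4)·(0.4) + (-2.6)·(-2.6) + (1.4)·(1.4)) / 4 = 17.2/4 = 4.3
  S = [[9.2, -1.6],
 [-1.6, 4.3]].

Step 3 — invert S. det(S) = 9.2·4.3 - (-1.6)² = 37.
  S^{-1} = (1/det) · [[d, -b], [-b, a]] = [[0.1162, 0.0432],
 [0.0432, 0.2486]].

Step 4 — quadratic form (x̄ - mu_0)^T · S^{-1} · (x̄ - mu_0):
  S^{-1} · (x̄ - mu_0) = (0.5541, 0.8108),
  (x̄ - mu_0)^T · [...] = (3.8)·(0.5541) + (2.6)·(0.8108) = 4.2135.

Step 5 — scale by n: T² = 5 · 4.2135 = 21.0676.

T² ≈ 21.0676


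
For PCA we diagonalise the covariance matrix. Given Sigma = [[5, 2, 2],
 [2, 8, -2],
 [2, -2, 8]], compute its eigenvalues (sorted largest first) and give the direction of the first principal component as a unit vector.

Step 1 — characteristic polynomial p(λ) = det(λI - Sigma) = λ³ - tr·λ² + c_1·λ - det, where tr = trace, c_1 = sum of the principal 2×2 minors, det = det(Sigma):
  tr = 5 + 8 + 8 = 21,
  c_1 = (5·8 - (2)²) + (5·8 - (2)²) + (8·8 - (-2)²) = 36 + 36 + 60 = 132,
  det = 5·(8·8 - (-2)²) - (2)·((2)·8 - (-2)·(2)) + (2)·((2)·(-2) - 8·(2)) = 5·(60) - (2)·(20) + (2)·(-20) = 220.
  So p(λ) = λ³ - 21λ² + 132λ - 220.
Step 2 — look for an integer root (rational root theorem: any rational root is an integer divisor of 220). Testing λ = 10:
  p(10) = 1000 - 2100 + 1320 - 220 = 0  ✓
  Dividing out (λ - 10): p(λ) = (λ - 10)(λ² - 11λ + 22).
Step 3 — remaining eigenvalues from the quadratic λ² - 11λ + 22 = 0:
  Δ = 11² - 4·22 = 121 - 88 = 33,  λ = (11 ± √33)/2 = (11 ± 5.7446)/2 ≈ 8.3723 or 2.6277.
  Sorted: λ_1 = 10,  λ_2 = 8.3723,  λ_3 = 2.6277  (check: sum = 21 = tr ✓).

Step 4 — unit eigenvector for λ_1 = 10: v spans the null space of (Sigma - λ_1 I), whose rows are
  r_1 = (-5, 2, 2),  r_2 = (2, -2, -2),  r_3 = (2, -2, -2).
  v is orthogonal to every row, so take v ∝ r_1 × r_2 = ((2)·(-2) - (2)·(-2), (2)·(2) - (-5)·(-2), (-5)·(-2) - (2)·(2)) = (0, -6, 6).
  Rescale (divide by 6; multiply by -1 so the first nonzero entry is positive): u = (0, 1, -1).
  ||u|| = √((0)² + (1)² + (-1)²) = √(2) ≈ 1.4142,  v_1 = u/||u|| ≈ (0, 0.7071, -0.7071) (||v_1|| = 1).

λ_1 = 10,  λ_2 = 8.3723,  λ_3 = 2.6277;  v_1 ≈ (0, 0.7071, -0.7071)


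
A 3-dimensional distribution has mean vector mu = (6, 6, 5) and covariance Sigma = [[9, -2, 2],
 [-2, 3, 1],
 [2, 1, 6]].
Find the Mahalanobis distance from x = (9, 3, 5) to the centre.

Step 1 — centre the observation: (x - mu) = (3, -3, 0).

Step 2 — invert Sigma (cofactor / det for 3×3, or solve directly):
  Sigma^{-1} = [[0.156, 0.1284, -0.0734],
 [0.1284, 0.4587, -0.1193],
 [-0.0734, -0.1193, 0.211]].

Step 3 — form the quadratic (x - mu)^T · Sigma^{-1} · (x - mu):
  Sigma^{-1} · (x - mu) = (0.0826, -0.9908, 0.1376).
  (x - mu)^T · [Sigma^{-1} · (x - mu)] = (3)·(0.0826) + (-3)·(-0.9908) + (0)·(0.1376) = 3.2202.

Step 4 — take square root: d = √(3.2202) ≈ 1.7945.

d(x, mu) = √(3.2202) ≈ 1.7945


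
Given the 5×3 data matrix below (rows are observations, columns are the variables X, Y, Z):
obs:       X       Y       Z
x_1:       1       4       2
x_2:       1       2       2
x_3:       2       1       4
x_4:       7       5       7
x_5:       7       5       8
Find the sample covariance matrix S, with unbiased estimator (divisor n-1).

Step 1 — column means:
  mean(X) = (1 + 1 + 2 + 7 + 7) / 5 = 18/5 = 3.6
  mean(Y) = (4 + 2 + 1 + 5 + 5) / 5 = 17/5 = 3.4
  mean(Z) = (2 + 2 + 4 + 7 + 8) / 5 = 23/5 = 4.6

Step 2 — sample covariance S[i,j] = (1/(n-1)) · Σ_k (x_{k,i} - mean_i) · (x_{k,j} - mean_j), with n-1 = 4.
  S[X,X] = ((-2.6)·(-2.6) + (-2.6)·(-2.6) + (-1.6)·(-1.6) + (3.4)·(3.4) + (3.4)·(3.4)) / 4 = 39.2/4 = 9.8
  S[X,Y] = ((-2.6)·(0.6) + (-2.6)·(-1.4) + (-1.6)·(-2.4) + (3.4)·(1.6) + (3.4)·(1.6)) / 4 = 16.8/4 = 4.2
  S[X,Z] = ((-2.6)·(-2.6) + (-2.6)·(-2.6) + (-1.6)·(-0.6) + (3.4)·(2.4) + (3.4)·(3.4)) / 4 = 34.2/4 = 8.55
  S[Y,Y] = ((0.6)·(0.6) + (-1.4)·(-1.4) + (-2.4)·(-2.4) + (1.6)·(1.6) + (1.6)·(1.6)) / 4 = 13.2/4 = 3.3
  S[Y,Z] = ((0.6)·(-2.6) + (-1.4)·(-2.6) + (-2.4)·(-0.6) + (1.6)·(2.4) + (1.6)·(3.4)) / 4 = 12.8/4 = 3.2
  S[Z,Z] = ((-2.6)·(-2.6) + (-2.6)·(-2.6) + (-0.6)·(-0.6) + (2.4)·(2.4) + (3.4)·(3.4)) / 4 = 31.2/4 = 7.8

S is symmetric (S[j,i] = S[i,j]). Assembling:

S = [[9.8, 4.2, 8.55],
 [4.2, 3.3, 3.2],
 [8.55, 3.2, 7.8]]


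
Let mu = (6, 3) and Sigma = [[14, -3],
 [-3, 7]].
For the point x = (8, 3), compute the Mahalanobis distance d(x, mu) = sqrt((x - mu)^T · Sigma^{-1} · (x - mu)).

Step 1 — centre the observation: (x - mu) = (2, 0).

Step 2 — invert Sigma. det(Sigma) = 14·7 - (-3)² = 89.
  Sigma^{-1} = (1/det) · [[d, -b], [-b, a]] = [[0.0787, 0.0337],
 [0.0337, 0.1573]].

Step 3 — form the quadratic (x - mu)^T · Sigma^{-1} · (x - mu):
  Sigma^{-1} · (x - mu) = (0.1573, 0.0674).
  (x - mu)^T · [Sigma^{-1} · (x - mu)] = (2)·(0.1573) + (0)·(0.0674) = 0.3146.

Step 4 — take square root: d = √(0.3146) ≈ 0.5609.

d(x, mu) = √(0.3146) ≈ 0.5609


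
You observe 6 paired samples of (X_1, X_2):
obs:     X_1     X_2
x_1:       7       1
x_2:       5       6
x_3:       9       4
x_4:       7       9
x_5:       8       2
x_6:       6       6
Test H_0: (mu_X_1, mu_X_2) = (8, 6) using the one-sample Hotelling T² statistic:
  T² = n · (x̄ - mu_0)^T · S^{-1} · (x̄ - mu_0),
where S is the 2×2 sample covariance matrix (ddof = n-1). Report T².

Step 1 — sample mean vector:
  mean(X_1) = (7 + 5 + 9 + 7 + 8 + 6) / 6 = 42/6 = 7
  mean(X_2) = (1 + 6 + 4 + 9 + 2 + 6) / 6 = 28/6 = 4.6667
  x̄ = (7, 4.6667),  deviation x̄ - mu_0 = (7, 4.6667) - (8, 6) = (-1, -1.3333).

Step 2 — sample covariance matrix, S[i,j] = (1/(n-1)) · Σ_k (x_{k,i} - mean_i) · (x_{k,j} - mean_j), divisor n-1 = 5:
  S[X_1,X_1] = ((0)·(0) + (-2)·(-2) + (2)·(2) + (0)·(0) + (1)·(1) + (-1)·(-1)) / 5 = 10/5 = 2
  S[X_1,X_2] = ((0)·(-3.6667) + (-2)·(1.3333) + (2)·(-0.6667) + (0)·(4.3333) + (1)·(-2.6667) + (-1)·(1.3333)) / 5 = -8/5 = -1.6
  S[X_2,X_2] = ((-3.6667)·(-3.6667) + (1.3333)·(1.3333) + (-0.6667)·(-0.6667) + (4.3333)·(4.3333) + (-2.6667)·(-2.6667) + (1.3333)·(1.3333)) / 5 = 43.3333/5 = 8.6667
  S = [[2, -1.6],
 [-1.6, 8.6667]].

Step 3 — invert S. det(S) = 2·8.6667 - (-1.6)² = 14.7733.
  S^{-1} = (1/det) · [[d, -b], [-b, a]] = [[0.5866, 0.1083],
 [0.1083, 0.1354]].

Step 4 — quadratic form (x̄ - mu_0)^T · S^{-1} · (x̄ - mu_0):
  S^{-1} · (x̄ - mu_0) = (-0.731, -0.2888),
  (x̄ - mu_0)^T · [...] = (-1)·(-0.731) + (-1.3333)·(-0.2888) = 1.1161.

Step 5 — scale by n: T² = 6 · 1.1161 = 6.6968.

T² ≈ 6.6968


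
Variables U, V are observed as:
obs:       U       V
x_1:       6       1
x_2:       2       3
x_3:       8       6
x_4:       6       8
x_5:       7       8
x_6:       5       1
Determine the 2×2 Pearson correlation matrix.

Step 1 — column means:
  mean(U) = (6 + 2 + 8 + 6 + 7 + 5) / 6 = 34/6 = 5.6667
  mean(V) = (1 + 3 + 6 + 8 + 8 + 1) / 6 = 27/6 = 4.5

Step 2 — sample variances and covariances s[i,j] = (1/(n-1)) · Σ_k (x_{k,i} - mean_i) · (x_{k,j} - mean_j), with n-1 = 5:
  s[U,U] = ((0.3333)·(0.3333) + (-3.6667)·(-3.6667) + (2.3333)·(2.3333) + (0.3333)·(0.3333) + (1.3333)·(1.3333) + (-0.6667)·(-0.6667)) / 5 = 21.3333/5 = 4.2667
  s[U,V] = ((0.3333)·(-3.5) + (-3.6667)·(-1.5) + (2.3333)·(1.5) + (0.3333)·(3.5) + (1.3333)·(3.5) + (-0.6667)·(-3.5)) / 5 = 16/5 = 3.2
  s[V,V] = ((-3.5)·(-3.5) + (-1.5)·(-1.5) + (1.5)·(1.5) + (3.5)·(3.5) + (3.5)·(3.5) + (-3.5)·(-3.5)) / 5 = 53.5/5 = 10.7
  Sample standard deviations s_i = √(s[i,i]):
  s(U) = √(4.2667) = 2.0656
  s(V) = √(10.7) = 3.2711

Step 3 — r_{ij} = s_{ij} / (s_i · s_j):
  r[U,U] = 1 (diagonal).
  r[U,V] = 3.2 / (2.0656 · 3.2711) = 3.2 / 6.7567 = 0.4736
  r[V,V] = 1 (diagonal).

R is symmetric with unit diagonal. Assembling:

R = [[1, 0.4736],
 [0.4736, 1]]


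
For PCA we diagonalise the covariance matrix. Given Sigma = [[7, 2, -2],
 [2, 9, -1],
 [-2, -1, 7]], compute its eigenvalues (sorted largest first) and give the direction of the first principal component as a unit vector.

Step 1 — characteristic polynomial p(λ) = det(λI - Sigma) = λ³ - tr·λ² + c_1·λ - det, where tr = trace, c_1 = sum of the principal 2×2 minors, det = det(Sigma):
  tr = 7 + 9 + 7 = 23,
  c_1 = (7·9 - (2)²) + (7·7 - (-2)²) + (9·7 - (-1)²) = 59 + 45 + 62 = 166,
  det = 7·(9·7 - (-1)²) - (2)·((2)·7 - (-1)·(-2)) + (-2)·((2)·(-1) - 9·(-2)) = 7·(62) - (2)·(12) + (-2)·(16) = 378.
  So p(λ) = λ³ - 23λ² + 166λ - 378.
Step 2 — look for an integer root (rational root theorem: any rational root is an integer divisor of 378). Testing λ = 7:
  p(7) = 343 - 1127 + 1162 - 378 = 0  ✓
  Dividing out (λ - 7): p(λ) = (λ - 7)(λ² - 16λ + 54).
Step 3 — remaining eigenvalues from the quadratic λ² - 16λ + 54 = 0:
  Δ = 16² - 4·54 = 256 - 216 = 40,  λ = (16 ± √40)/2 = (16 ± 6.3246)/2 ≈ 11.1623 or 4.8377.
  Sorted: λ_1 = 11.1623,  λ_2 = 7,  λ_3 = 4.8377  (check: sum = 23 = tr ✓).

Step 4 — unit eigenvector for λ_1 ≈ 11.1623: v spans the null space of (Sigma - λ_1 I), whose rows are
  r_1 = (-4.1623, 2, -2),  r_2 = (2, -2.1623, -1),  r_3 = (-2, -1, -4.1623).
  v is orthogonal to every row, so take v ∝ r_1 × r_2 = ((2)·(-1) - (-2)·(-2.1623), (-2)·(2) - (-4.1623)·(-1), (-4.1623)·(-2.1623) - (2)·(2)) ≈ (-6.3246, -8.1623, 5).
  Rescale (multiply by -1 so the first nonzero entry is positive): u = (6.3246, 8.1623, -5).
  ||u|| = √((6.3246)² + (8.1623)² + (-5)²) = √(131.6228) ≈ 11.4727,  v_1 = u/||u|| ≈ (0.5513, 0.7115, -0.4358) (||v_1|| = 1).

λ_1 = 11.1623,  λ_2 = 7,  λ_3 = 4.8377;  v_1 ≈ (0.5513, 0.7115, -0.4358)


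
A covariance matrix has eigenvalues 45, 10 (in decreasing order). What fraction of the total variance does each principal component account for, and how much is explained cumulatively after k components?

Step 1 — total variance = trace(Sigma) = Σ λ_i = 45 + 10 = 55.

Step 2 — fraction explained by component i = λ_i / Σ λ:
  PC1: 45/55 = 0.8182
  PC2: 10/55 = 0.1818

Step 3 — cumulative fraction after k components = (λ_1 + ... + λ_k) / Σ λ:
  k = 1: 45/55 = 0.8182
  k = 2: (45 + 10)/55 = 55/55 = 1

Summary (fraction, with percent):

explained: PC1 0.8182 (81.82%), PC2 0.1818 (18.18%);  cumulative: 0.8182, 1


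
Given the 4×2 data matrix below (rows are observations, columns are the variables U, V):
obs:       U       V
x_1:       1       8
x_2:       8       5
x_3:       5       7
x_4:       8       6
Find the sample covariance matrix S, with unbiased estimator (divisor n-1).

Step 1 — column means:
  mean(U) = (1 + 8 + 5 + 8) / 4 = 22/4 = 5.5
  mean(V) = (8 + 5 + 7 + 6) / 4 = 26/4 = 6.5

Step 2 — sample covariance S[i,j] = (1/(n-1)) · Σ_k (x_{k,i} - mean_i) · (x_{k,j} - mean_j), with n-1 = 3.
  S[U,U] = ((-4.5)·(-4.5) + (2.5)·(2.5) + (-0.5)·(-0.5) + (2.5)·(2.5)) / 3 = 33/3 = 11
  S[U,V] = ((-4.5)·(1.5) + (2.5)·(-1.5) + (-0.5)·(0.5) + (2.5)·(-0.5)) / 3 = -12/3 = -4
  S[V,V] = ((1.5)·(1.5) + (-1.5)·(-1.5) + (0.5)·(0.5) + (-0.5)·(-0.5)) / 3 = 5/3 = 1.6667

S is symmetric (S[j,i] = S[i,j]). Assembling:

S = [[11, -4],
 [-4, 1.6667]]


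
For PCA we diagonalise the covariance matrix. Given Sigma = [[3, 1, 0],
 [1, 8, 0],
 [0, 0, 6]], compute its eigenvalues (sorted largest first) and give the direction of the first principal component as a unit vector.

Step 1 — characteristic polynomial p(λ) = det(λI - Sigma) = λ³ - tr·λ² + c_1·λ - det, where tr = trace, c_1 = sum of the principal 2×2 minors, det = det(Sigma):
  tr = 3 + 8 + 6 = 17,
  c_1 = (3·8 - (1)²) + (3·6 - (0)²) + (8·6 - (0)²) = 23 + 18 + 48 = 89,
  det = 3·(8·6 - (0)²) - (1)·((1)·6 - (0)·(0)) + (0)·((1)·(0) - 8·(0)) = 3·(48) - (1)·(6) + (0)·(0) = 138.
  So p(λ) = λ³ - 17λ² + 89λ - 138.
Step 2 — look for an integer root (rational root theorem: any rational root is an integer divisor of 138). Testing λ = 6:
  p(6) = 216 - 612 + 534 - 138 = 0  ✓
  Dividing out (λ - 6): p(λ) = (λ - 6)(λ² - 11λ + 23).
Step 3 — remaining eigenvalues from the quadratic λ² - 11λ + 23 = 0:
  Δ = 11² - 4·23 = 121 - 92 = 29,  λ = (11 ± √29)/2 = (11 ± 5.3852)/2 ≈ 8.1926 or 2.8074.
  Sorted: λ_1 = 8.1926,  λ_2 = 6,  λ_3 = 2.8074  (check: sum = 17 = tr ✓).

Step 4 — unit eigenvector for λ_1 ≈ 8.1926: v spans the null space of (Sigma - λ_1 I), whose rows are
  r_1 = (-5.1926, 1, 0),  r_2 = (1, -0.1926, 0),  r_3 = (0, 0, -2.1926).
  v is orthogonal to every row, so take v ∝ r_1 × r_3 = ((1)·(-2.1926) - (0)·(0), (0)·(0) - (-5.1926)·(-2.1926), (-5.1926)·(0) - (1)·(0)) ≈ (-2.1926, -11.3852, 0).
  Rescale (multiply by -1 so the first nonzero entry is positive): u = (2.1926, 11.3852, 0).
  ||u|| = √((2.1926)² + (11.3852)² + (0)²) = √(134.4294) ≈ 11.5944,  v_1 = u/||u|| ≈ (0.1891, 0.982, 0) (||v_1|| = 1).

λ_1 = 8.1926,  λ_2 = 6,  λ_3 = 2.8074;  v_1 ≈ (0.1891, 0.982, 0)


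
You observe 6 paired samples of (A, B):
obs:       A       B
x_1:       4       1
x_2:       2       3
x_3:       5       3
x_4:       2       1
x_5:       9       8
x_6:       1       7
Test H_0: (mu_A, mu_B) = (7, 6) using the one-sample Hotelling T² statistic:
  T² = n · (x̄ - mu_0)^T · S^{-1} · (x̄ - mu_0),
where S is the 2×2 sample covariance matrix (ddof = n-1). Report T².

Step 1 — sample mean vector:
  mean(A) = (4 + 2 + 5 + 2 + 9 + 1) / 6 = 23/6 = 3.8333
  mean(B) = (1 + 3 + 3 + 1 + 8 + 7) / 6 = 23/6 = 3.8333
  x̄ = (3.8333, 3.8333),  deviation x̄ - mu_0 = (3.8333, 3.8333) - (7, 6) = (-3.1667, -2.1667).

Step 2 — sample covariance matrix, S[i,j] = (1/(n-1)) · Σ_k (x_{k,i} - mean_i) · (x_{k,j} - mean_j), divisor n-1 = 5:
  S[A,A] = ((0.1667)·(0.1667) + (-1.8333)·(-1.8333) + (1.1667)·(1.1667) + (-1.8333)·(-1.8333) + (5.1667)·(5.1667) + (-2.8333)·(-2.8333)) / 5 = 42.8333/5 = 8.5667
  S[A,B] = ((0.1667)·(-2.8333) + (-1.8333)·(-0.8333) + (1.1667)·(-0.8333) + (-1.8333)·(-2.8333) + (5.1667)·(4.1667) + (-2.8333)·(3.1667)) / 5 = 17.8333/5 = 3.5667
  S[B,B] = ((-2.8333)·(-2.8333) + (-0.8333)·(-0.8333) + (-0.8333)·(-0.8333) + (-2.8333)·(-2.8333) + (4.1667)·(4.1667) + (3.1667)·(3.1667)) / 5 = 44.8333/5 = 8.9667
  S = [[8.5667, 3.5667],
 [3.5667, 8.9667]].

Step 3 — invert S. det(S) = 8.5667·8.9667 - (3.5667)² = 64.0933.
  S^{-1} = (1/det) · [[d, -b], [-b, a]] = [[0.1399, -0.0556],
 [-0.0556, 0.1337]].

Step 4 — quadratic form (x̄ - mu_0)^T · S^{-1} · (x̄ - mu_0):
  S^{-1} · (x̄ - mu_0) = (-0.3224, -0.1134),
  (x̄ - mu_0)^T · [...] = (-3.1667)·(-0.3224) + (-2.1667)·(-0.1134) = 1.2667.

Step 5 — scale by n: T² = 6 · 1.2667 = 7.6004.

T² ≈ 7.6004


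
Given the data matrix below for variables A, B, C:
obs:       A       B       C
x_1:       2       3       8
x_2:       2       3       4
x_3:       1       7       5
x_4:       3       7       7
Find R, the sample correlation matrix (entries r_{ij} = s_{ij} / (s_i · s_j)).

Step 1 — column means:
  mean(A) = (2 + 2 + 1 + 3) / 4 = 8/4 = 2
  mean(B) = (3 + 3 + 7 + 7) / 4 = 20/4 = 5
  mean(C) = (8 + 4 + 5 + 7) / 4 = 24/4 = 6

Step 2 — sample variances and covariances s[i,j] = (1/(n-1)) · Σ_k (x_{k,i} - mean_i) · (x_{k,j} - mean_j), with n-1 = 3:
  s[A,A] = ((0)·(0) + (0)·(0) + (-1)·(-1) + (1)·(1)) / 3 = 2/3 = 0.6667
  s[A,B] = ((0)·(-2) + (0)·(-2) + (-1)·(2) + (1)·(2)) / 3 = 0/3 = 0
  s[A,C] = ((0)·(2) + (0)·(-2) + (-1)·(-1) + (1)·(1)) / 3 = 2/3 = 0.6667
  s[B,B] = ((-2)·(-2) + (-2)·(-2) + (2)·(2) + (2)·(2)) / 3 = 16/3 = 5.3333
  s[B,C] = ((-2)·(2) + (-2)·(-2) + (2)·(-1) + (2)·(1)) / 3 = 0/3 = 0
  s[C,C] = ((2)·(2) + (-2)·(-2) + (-1)·(-1) + (1)·(1)) / 3 = 10/3 = 3.3333
  Sample standard deviations s_i = √(s[i,i]):
  s(A) = √(0.6667) = 0.8165
  s(B) = √(5.3333) = 2.3094
  s(C) = √(3.3333) = 1.8257

Step 3 — r_{ij} = s_{ij} / (s_i · s_j):
  r[A,A] = 1 (diagonal).
  r[A,B] = 0 / (0.8165 · 2.3094) = 0 / 1.8856 = 0
  r[A,C] = 0.6667 / (0.8165 · 1.8257) = 0.6667 / 1.4907 = 0.4472
  r[B,B] = 1 (diagonal).
  r[B,C] = 0 / (2.3094 · 1.8257) = 0 / 4.2164 = 0
  r[C,C] = 1 (diagonal).

R is symmetric with unit diagonal. Assembling:

R = [[1, 0, 0.4472],
 [0, 1, 0],
 [0.4472, 0, 1]]


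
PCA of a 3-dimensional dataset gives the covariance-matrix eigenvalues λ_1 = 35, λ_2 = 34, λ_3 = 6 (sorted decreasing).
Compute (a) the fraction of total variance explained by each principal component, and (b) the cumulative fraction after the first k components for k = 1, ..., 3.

Step 1 — total variance = trace(Sigma) = Σ λ_i = 35 + 34 + 6 = 75.

Step 2 — fraction explained by component i = λ_i / Σ λ:
  PC1: 35/75 = 0.4667
  PC2: 34/75 = 0.4533
  PC3: 6/75 = 0.08

Step 3 — cumulative fraction after k components = (λ_1 + ... + λ_k) / Σ λ:
  k = 1: 35/75 = 0.4667
  k = 2: (35 + 34)/75 = 69/75 = 0.92
  k = 3: (35 + 34 + 6)/75 = 75/75 = 1

Summary (fraction, with percent):

explained: PC1 0.4667 (46.67%), PC2 0.4533 (45.33%), PC3 0.08 (8%);  cumulative: 0.4667, 0.92, 1


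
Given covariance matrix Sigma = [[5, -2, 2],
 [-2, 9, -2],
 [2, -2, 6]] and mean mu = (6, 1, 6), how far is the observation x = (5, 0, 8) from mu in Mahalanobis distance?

Step 1 — centre the observation: (x - mu) = (-1, -1, 2).

Step 2 — invert Sigma (cofactor / det for 3×3, or solve directly):
  Sigma^{-1} = [[0.2427, 0.0388, -0.068],
 [0.0388, 0.1262, 0.0291],
 [-0.068, 0.0291, 0.199]].

Step 3 — form the quadratic (x - mu)^T · Sigma^{-1} · (x - mu):
  Sigma^{-1} · (x - mu) = (-0.4175, -0.1068, 0.4369).
  (x - mu)^T · [Sigma^{-1} · (x - mu)] = (-1)·(-0.4175) + (-1)·(-0.1068) + (2)·(0.4369) = 1.3981.

Step 4 — take square root: d = √(1.3981) ≈ 1.1824.

d(x, mu) = √(1.3981) ≈ 1.1824


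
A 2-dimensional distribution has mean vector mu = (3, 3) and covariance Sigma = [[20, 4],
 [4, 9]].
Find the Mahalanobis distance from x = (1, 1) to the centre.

Step 1 — centre the observation: (x - mu) = (-2, -2).

Step 2 — invert Sigma. det(Sigma) = 20·9 - (4)² = 164.
  Sigma^{-1} = (1/det) · [[d, -b], [-b, a]] = [[0.0549, -0.0244],
 [-0.0244, 0.122]].

Step 3 — form the quadratic (x - mu)^T · Sigma^{-1} · (x - mu):
  Sigma^{-1} · (x - mu) = (-0.061, -0.1951).
  (x - mu)^T · [Sigma^{-1} · (x - mu)] = (-2)·(-0.061) + (-2)·(-0.1951) = 0.5122.

Step 4 — take square root: d = √(0.5122) ≈ 0.7157.

d(x, mu) = √(0.5122) ≈ 0.7157


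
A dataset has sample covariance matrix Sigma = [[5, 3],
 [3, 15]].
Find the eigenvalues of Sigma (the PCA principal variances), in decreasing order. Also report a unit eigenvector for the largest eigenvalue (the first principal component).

Step 1 — characteristic polynomial of 2×2 Sigma:
  det(Sigma - λI) = λ² - trace · λ + det = 0.
  trace = 5 + 15 = 20, det = 5·15 - (3)² = 66.
Step 2 — discriminant:
  Δ = trace² - 4·det = 400 - 264 = 136.
Step 3 — eigenvalues:
  λ = (trace ± √Δ)/2 = (20 ± 11.6619)/2,
  λ_1 = 15.831,  λ_2 = 4.169.

Step 4 — unit eigenvector for λ_1: solve (Sigma - λ_1 I)v = 0. First row:
  (5 - 15.831)·v_x + (3)·v_y = 0, i.e. (-10.831)·v_x + (3)·v_y = 0,
  so v ∝ (b, λ_1 - a) = (3, 10.831) = u.
  ||u|| = √((3)² + (10.831)²) = √(126.3095) ≈ 11.2388,
  v_1 = u/||u|| ≈ (0.2669, 0.9637) (||v_1|| = 1).

λ_1 = 15.831,  λ_2 = 4.169;  v_1 ≈ (0.2669, 0.9637)


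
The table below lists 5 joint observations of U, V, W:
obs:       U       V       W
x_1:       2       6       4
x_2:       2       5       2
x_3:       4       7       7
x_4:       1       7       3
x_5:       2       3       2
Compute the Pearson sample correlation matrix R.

Step 1 — column means:
  mean(U) = (2 + 2 + 4 + 1 + 2) / 5 = 11/5 = 2.2
  mean(V) = (6 + 5 + 7 + 7 + 3) / 5 = 28/5 = 5.6
  mean(W) = (4 + 2 + 7 + 3 + 2) / 5 = 18/5 = 3.6

Step 2 — sample variances and covariances s[i,j] = (1/(n-1)) · Σ_k (x_{k,i} - mean_i) · (x_{k,j} - mean_j), with n-1 = 4:
  s[U,U] = ((-0.2)·(-0.2) + (-0.2)·(-0.2) + (1.8)·(1.8) + (-1.2)·(-1.2) + (-0.2)·(-0.2)) / 4 = 4.8/4 = 1.2
  s[U,V] = ((-0.2)·(0.4) + (-0.2)·(-0.6) + (1.8)·(1.4) + (-1.2)·(1.4) + (-0.2)·(-2.6)) / 4 = 1.4/4 = 0.35
  s[U,W] = ((-0.2)·(0.4) + (-0.2)·(-1.6) + (1.8)·(3.4) + (-1.2)·(-0.6) + (-0.2)·(-1.6)) / 4 = 7.4/4 = 1.85
  s[V,V] = ((0.4)·(0.4) + (-0.6)·(-0.6) + (1.4)·(1.4) + (1.4)·(1.4) + (-2.6)·(-2.6)) / 4 = 11.2/4 = 2.8
  s[V,W] = ((0.4)·(0.4) + (-0.6)·(-1.6) + (1.4)·(3.4) + (1.4)·(-0.6) + (-2.6)·(-1.6)) / 4 = 9.2/4 = 2.3
  s[W,W] = ((0.4)·(0.4) + (-1.6)·(-1.6) + (3.4)·(3.4) + (-0.6)·(-0.6) + (-1.6)·(-1.6)) / 4 = 17.2/4 = 4.3
  Sample standard deviations s_i = √(s[i,i]):
  s(U) = √(1.2) = 1.0954
  s(V) = √(2.8) = 1.6733
  s(W) = √(4.3) = 2.0736

Step 3 — r_{ij} = s_{ij} / (s_i · s_j):
  r[U,U] = 1 (diagonal).
  r[U,V] = 0.35 / (1.0954 · 1.6733) = 0.35 / 1.833 = 0.1909
  r[U,W] = 1.85 / (1.0954 · 2.0736) = 1.85 / 2.2716 = 0.8144
  r[V,V] = 1 (diagonal).
  r[V,W] = 2.3 / (1.6733 · 2.0736) = 2.3 / 3.4699 = 0.6628
  r[W,W] = 1 (diagonal).

R is symmetric with unit diagonal. Assembling:

R = [[1, 0.1909, 0.8144],
 [0.1909, 1, 0.6628],
 [0.8144, 0.6628, 1]]


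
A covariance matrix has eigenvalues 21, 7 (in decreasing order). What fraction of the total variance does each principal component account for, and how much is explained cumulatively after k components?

Step 1 — total variance = trace(Sigma) = Σ λ_i = 21 + 7 = 28.

Step 2 — fraction explained by component i = λ_i / Σ λ:
  PC1: 21/28 = 0.75
  PC2: 7/28 = 0.25

Step 3 — cumulative fraction after k components = (λ_1 + ... + λ_k) / Σ λ:
  k = 1: 21/28 = 0.75
  k = 2: (21 + 7)/28 = 28/28 = 1

Summary (fraction, with percent):

explained: PC1 0.75 (75%), PC2 0.25 (25%);  cumulative: 0.75, 1


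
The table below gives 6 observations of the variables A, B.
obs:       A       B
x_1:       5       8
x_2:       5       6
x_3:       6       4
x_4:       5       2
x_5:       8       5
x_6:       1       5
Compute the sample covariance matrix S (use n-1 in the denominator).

Step 1 — column means:
  mean(A) = (5 + 5 + 6 + 5 + 8 + 1) / 6 = 30/6 = 5
  mean(B) = (8 + 6 + 4 + 2 + 5 + 5) / 6 = 30/6 = 5

Step 2 — sample covariance S[i,j] = (1/(n-1)) · Σ_k (x_{k,i} - mean_i) · (x_{k,j} - mean_j), with n-1 = 5.
  S[A,A] = ((0)·(0) + (0)·(0) + (1)·(1) + (0)·(0) + (3)·(3) + (-4)·(-4)) / 5 = 26/5 = 5.2
  S[A,B] = ((0)·(3) + (0)·(1) + (1)·(-1) + (0)·(-3) + (3)·(0) + (-4)·(0)) / 5 = -1/5 = -0.2
  S[B,B] = ((3)·(3) + (1)·(1) + (-1)·(-1) + (-3)·(-3) + (0)·(0) + (0)·(0)) / 5 = 20/5 = 4

S is symmetric (S[j,i] = S[i,j]). Assembling:

S = [[5.2, -0.2],
 [-0.2, 4]]


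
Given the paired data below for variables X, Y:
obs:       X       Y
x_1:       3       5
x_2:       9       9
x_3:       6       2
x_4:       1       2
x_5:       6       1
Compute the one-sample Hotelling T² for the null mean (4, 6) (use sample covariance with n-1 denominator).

Step 1 — sample mean vector:
  mean(X) = (3 + 9 + 6 + 1 + 6) / 5 = 25/5 = 5
  mean(Y) = (5 + 9 + 2 + 2 + 1) / 5 = 19/5 = 3.8
  x̄ = (5, 3.8),  deviation x̄ - mu_0 = (5, 3.8) - (4, 6) = (1, -2.2).

Step 2 — sample covariance matrix, S[i,j] = (1/(n-1)) · Σ_k (x_{k,i} - mean_i) · (x_{k,j} - mean_j), divisor n-1 = 4:
  S[X,X] = ((-2)·(-2) + (4)·(4) + (1)·(1) + (-4)·(-4) + (1)·(1)) / 4 = 38/4 = 9.5
  S[X,Y] = ((-2)·(1.2) + (4)·(5.2) + (1)·(-1.8) + (-4)·(-1.8) + (1)·(-2.8)) / 4 = 21/4 = 5.25
  S[Y,Y] = ((1.2)·(1.2) + (5.2)·(5.2) + (-1.8)·(-1.8) + (-1.8)·(-1.8) + (-2.8)·(-2.8)) / 4 = 42.8/4 = 10.7
  S = [[9.5, 5.25],
 [5.25, 10.7]].

Step 3 — invert S. det(S) = 9.5·10.7 - (5.25)² = 74.0875.
  S^{-1} = (1/det) · [[d, -b], [-b, a]] = [[0.1444, -0.0709],
 [-0.0709, 0.1282]].

Step 4 — quadratic form (x̄ - mu_0)^T · S^{-1} · (x̄ - mu_0):
  S^{-1} · (x̄ - mu_0) = (0.3003, -0.353),
  (x̄ - mu_0)^T · [...] = (1)·(0.3003) + (-2.2)·(-0.353) = 1.0768.

Step 5 — scale by n: T² = 5 · 1.0768 = 5.3842.

T² ≈ 5.3842


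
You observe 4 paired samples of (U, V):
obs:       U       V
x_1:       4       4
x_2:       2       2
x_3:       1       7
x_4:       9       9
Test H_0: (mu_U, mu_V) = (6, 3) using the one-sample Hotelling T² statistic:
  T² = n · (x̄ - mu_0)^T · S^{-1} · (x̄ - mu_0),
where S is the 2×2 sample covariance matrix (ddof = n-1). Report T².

Step 1 — sample mean vector:
  mean(U) = (4 + 2 + 1 + 9) / 4 = 16/4 = 4
  mean(V) = (4 + 2 + 7 + 9) / 4 = 22/4 = 5.5
  x̄ = (4, 5.5),  deviation x̄ - mu_0 = (4, 5.5) - (6, 3) = (-2, 2.5).

Step 2 — sample covariance matrix, S[i,j] = (1/(n-1)) · Σ_k (x_{k,i} - mean_i) · (x_{k,j} - mean_j), divisor n-1 = 3:
  S[U,U] = ((0)·(0) + (-2)·(-2) + (-3)·(-3) + (5)·(5)) / 3 = 38/3 = 12.6667
  S[U,V] = ((0)·(-1.5) + (-2)·(-3.5) + (-3)·(1.5) + (5)·(3.5)) / 3 = 20/3 = 6.6667
  S[V,V] = ((-1.5)·(-1.5) + (-3.5)·(-3.5) + (1.5)·(1.5) + (3.5)·(3.5)) / 3 = 29/3 = 9.6667
  S = [[12.6667, 6.6667],
 [6.6667, 9.6667]].

Step 3 — invert S. det(S) = 12.6667·9.6667 - (6.6667)² = 78.
  S^{-1} = (1/det) · [[d, -b], [-b, a]] = [[0.1239, -0.0855],
 [-0.0855, 0.1624]].

Step 4 — quadratic form (x̄ - mu_0)^T · S^{-1} · (x̄ - mu_0):
  S^{-1} · (x̄ - mu_0) = (-0.4615, 0.5769),
  (x̄ - mu_0)^T · [...] = (-2)·(-0.4615) + (2.5)·(0.5769) = 2.3654.

Step 5 — scale by n: T² = 4 · 2.3654 = 9.4615.

T² ≈ 9.4615


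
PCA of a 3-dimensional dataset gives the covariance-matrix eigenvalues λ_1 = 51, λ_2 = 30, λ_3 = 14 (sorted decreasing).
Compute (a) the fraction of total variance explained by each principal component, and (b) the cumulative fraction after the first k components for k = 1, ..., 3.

Step 1 — total variance = trace(Sigma) = Σ λ_i = 51 + 30 + 14 = 95.

Step 2 — fraction explained by component i = λ_i / Σ λ:
  PC1: 51/95 = 0.5368
  PC2: 30/95 = 0.3158
  PC3: 14/95 = 0.1474

Step 3 — cumulative fraction after k components = (λ_1 + ... + λ_k) / Σ λ:
  k = 1: 51/95 = 0.5368
  k = 2: (51 + 30)/95 = 81/95 = 0.8526
  k = 3: (51 + 30 + 14)/95 = 95/95 = 1

Summary (fraction, with percent):

explained: PC1 0.5368 (53.68%), PC2 0.3158 (31.58%), PC3 0.1474 (14.74%);  cumulative: 0.5368, 0.8526, 1


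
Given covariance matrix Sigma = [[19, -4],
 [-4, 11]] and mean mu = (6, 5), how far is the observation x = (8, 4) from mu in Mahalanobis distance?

Step 1 — centre the observation: (x - mu) = (2, -1).

Step 2 — invert Sigma. det(Sigma) = 19·11 - (-4)² = 193.
  Sigma^{-1} = (1/det) · [[d, -b], [-b, a]] = [[0.057, 0.0207],
 [0.0207, 0.0984]].

Step 3 — form the quadratic (x - mu)^T · Sigma^{-1} · (x - mu):
  Sigma^{-1} · (x - mu) = (0.0933, -0.057).
  (x - mu)^T · [Sigma^{-1} · (x - mu)] = (2)·(0.0933) + (-1)·(-0.057) = 0.2435.

Step 4 — take square root: d = √(0.2435) ≈ 0.4935.

d(x, mu) = √(0.2435) ≈ 0.4935


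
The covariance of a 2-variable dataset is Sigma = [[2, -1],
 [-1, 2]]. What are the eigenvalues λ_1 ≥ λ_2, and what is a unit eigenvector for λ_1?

Step 1 — characteristic polynomial of 2×2 Sigma:
  det(Sigma - λI) = λ² - trace · λ + det = 0.
  trace = 2 + 2 = 4, det = 2·2 - (-1)² = 3.
Step 2 — discriminant:
  Δ = trace² - 4·det = 16 - 12 = 4.
Step 3 — eigenvalues:
  λ = (trace ± √Δ)/2 = (4 ± 2)/2,
  λ_1 = 3,  λ_2 = 1.

Step 4 — unit eigenvector for λ_1: solve (Sigma - λ_1 I)v = 0. First row:
  (2 - 3)·v_x + (-1)·v_y = 0, i.e. (-1)·v_x + (-1)·v_y = 0,
  so v ∝ (b, λ_1 - a) = (-1, 1); multiply by -1 so the first entry is positive: u = (1, -1).
  ||u|| = √((1)² + (-1)²) = √(2) ≈ 1.4142,
  v_1 = u/||u|| ≈ (0.7071, -0.7071) (||v_1|| = 1).

λ_1 = 3,  λ_2 = 1;  v_1 ≈ (0.7071, -0.7071)


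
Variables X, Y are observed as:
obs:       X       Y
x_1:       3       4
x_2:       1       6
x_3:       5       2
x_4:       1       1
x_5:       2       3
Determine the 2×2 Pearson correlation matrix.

Step 1 — column means:
  mean(X) = (3 + 1 + 5 + 1 + 2) / 5 = 12/5 = 2.4
  mean(Y) = (4 + 6 + 2 + 1 + 3) / 5 = 16/5 = 3.2

Step 2 — sample variances and covariances s[i,j] = (1/(n-1)) · Σ_k (x_{k,i} - mean_i) · (x_{k,j} - mean_j), with n-1 = 4:
  s[X,X] = ((0.6)·(0.6) + (-1.4)·(-1.4) + (2.6)·(2.6) + (-1.4)·(-1.4) + (-0.4)·(-0.4)) / 4 = 11.2/4 = 2.8
  s[X,Y] = ((0.6)·(0.8) + (-1.4)·(2.8) + (2.6)·(-1.2) + (-1.4)·(-2.2) + (-0.4)·(-0.2)) / 4 = -3.4/4 = -0.85
  s[Y,Y] = ((0.8)·(0.8) + (2.8)·(2.8) + (-1.2)·(-1.2) + (-2.2)·(-2.2) + (-0.2)·(-0.2)) / 4 = 14.8/4 = 3.7
  Sample standard deviations s_i = √(s[i,i]):
  s(X) = √(2.8) = 1.6733
  s(Y) = √(3.7) = 1.9235

Step 3 — r_{ij} = s_{ij} / (s_i · s_j):
  r[X,X] = 1 (diagonal).
  r[X,Y] = -0.85 / (1.6733 · 1.9235) = -0.85 / 3.2187 = -0.2641
  r[Y,Y] = 1 (diagonal).

R is symmetric with unit diagonal. Assembling:

R = [[1, -0.2641],
 [-0.2641, 1]]


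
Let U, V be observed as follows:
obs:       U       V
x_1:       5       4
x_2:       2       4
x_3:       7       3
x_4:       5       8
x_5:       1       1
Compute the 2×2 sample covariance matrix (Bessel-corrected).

Step 1 — column means:
  mean(U) = (5 + 2 + 7 + 5 + 1) / 5 = 20/5 = 4
  mean(V) = (4 + 4 + 3 + 8 + 1) / 5 = 20/5 = 4

Step 2 — sample covariance S[i,j] = (1/(n-1)) · Σ_k (x_{k,i} - mean_i) · (x_{k,j} - mean_j), with n-1 = 4.
  S[U,U] = ((1)·(1) + (-2)·(-2) + (3)·(3) + (1)·(1) + (-3)·(-3)) / 4 = 24/4 = 6
  S[U,V] = ((1)·(0) + (-2)·(0) + (3)·(-1) + (1)·(4) + (-3)·(-3)) / 4 = 10/4 = 2.5
  S[V,V] = ((0)·(0) + (0)·(0) + (-1)·(-1) + (4)·(4) + (-3)·(-3)) / 4 = 26/4 = 6.5

S is symmetric (S[j,i] = S[i,j]). Assembling:

S = [[6, 2.5],
 [2.5, 6.5]]


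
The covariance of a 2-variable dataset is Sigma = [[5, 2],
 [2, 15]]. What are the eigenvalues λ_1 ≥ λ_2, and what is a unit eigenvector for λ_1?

Step 1 — characteristic polynomial of 2×2 Sigma:
  det(Sigma - λI) = λ² - trace · λ + det = 0.
  trace = 5 + 15 = 20, det = 5·15 - (2)² = 71.
Step 2 — discriminant:
  Δ = trace² - 4·det = 400 - 284 = 116.
Step 3 — eigenvalues:
  λ = (trace ± √Δ)/2 = (20 ± 10.7703)/2,
  λ_1 = 15.3852,  λ_2 = 4.6148.

Step 4 — unit eigenvector for λ_1: solve (Sigma - λ_1 I)v = 0. First row:
  (5 - 15.3852)·v_x + (2)·v_y = 0, i.e. (-10.3852)·v_x + (2)·v_y = 0,
  so v ∝ (b, λ_1 - a) = (2, 10.3852) = u.
  ||u|| = √((2)² + (10.3852)²) = √(111.8516) ≈ 10.576,
  v_1 = u/||u|| ≈ (0.1891, 0.982) (||v_1|| = 1).

λ_1 = 15.3852,  λ_2 = 4.6148;  v_1 ≈ (0.1891, 0.982)


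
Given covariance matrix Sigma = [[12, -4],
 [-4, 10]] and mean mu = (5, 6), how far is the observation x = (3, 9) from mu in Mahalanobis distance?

Step 1 — centre the observation: (x - mu) = (-2, 3).

Step 2 — invert Sigma. det(Sigma) = 12·10 - (-4)² = 104.
  Sigma^{-1} = (1/det) · [[d, -b], [-b, a]] = [[0.0962, 0.0385],
 [0.0385, 0.1154]].

Step 3 — form the quadratic (x - mu)^T · Sigma^{-1} · (x - mu):
  Sigma^{-1} · (x - mu) = (-0.0769, 0.2692).
  (x - mu)^T · [Sigma^{-1} · (x - mu)] = (-2)·(-0.0769) + (3)·(0.2692) = 0.9615.

Step 4 — take square root: d = √(0.9615) ≈ 0.9806.

d(x, mu) = √(0.9615) ≈ 0.9806


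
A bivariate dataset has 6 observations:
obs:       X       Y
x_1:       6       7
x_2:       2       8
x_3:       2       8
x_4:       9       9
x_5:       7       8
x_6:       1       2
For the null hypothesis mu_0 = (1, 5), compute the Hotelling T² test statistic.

Step 1 — sample mean vector:
  mean(X) = (6 + 2 + 2 + 9 + 7 + 1) / 6 = 27/6 = 4.5
  mean(Y) = (7 + 8 + 8 + 9 + 8 + 2) / 6 = 42/6 = 7
  x̄ = (4.5, 7),  deviation x̄ - mu_0 = (4.5, 7) - (1, 5) = (3.5, 2).

Step 2 — sample covariance matrix, S[i,j] = (1/(n-1)) · Σ_k (x_{k,i} - mean_i) · (x_{k,j} - mean_j), divisor n-1 = 5:
  S[X,X] = ((1.5)·(1.5) + (-2.5)·(-2.5) + (-2.5)·(-2.5) + (4.5)·(4.5) + (2.5)·(2.5) + (-3.5)·(-3.5)) / 5 = 53.5/5 = 10.7
  S[X,Y] = ((1.5)·(0) + (-2.5)·(1) + (-2.5)·(1) + (4.5)·(2) + (2.5)·(1) + (-3.5)·(-5)) / 5 = 24/5 = 4.8
  S[Y,Y] = ((0)·(0) + (1)·(1) + (1)·(1) + (2)·(2) + (1)·(1) + (-5)·(-5)) / 5 = 32/5 = 6.4
  S = [[10.7, 4.8],
 [4.8, 6.4]].

Step 3 — invert S. det(S) = 10.7·6.4 - (4.8)² = 45.44.
  S^{-1} = (1/det) · [[d, -b], [-b, a]] = [[0.1408, -0.1056],
 [-0.1056, 0.2355]].

Step 4 — quadratic form (x̄ - mu_0)^T · S^{-1} · (x̄ - mu_0):
  S^{-1} · (x̄ - mu_0) = (0.2817, 0.1012),
  (x̄ - mu_0)^T · [...] = (3.5)·(0.2817) + (2)·(0.1012) = 1.1884.

Step 5 — scale by n: T² = 6 · 1.1884 = 7.1303.

T² ≈ 7.1303


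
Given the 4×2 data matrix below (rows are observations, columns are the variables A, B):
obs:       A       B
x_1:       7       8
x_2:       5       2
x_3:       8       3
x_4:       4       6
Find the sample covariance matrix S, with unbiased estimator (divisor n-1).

Step 1 — column means:
  mean(A) = (7 + 5 + 8 + 4) / 4 = 24/4 = 6
  mean(B) = (8 + 2 + 3 + 6) / 4 = 19/4 = 4.75

Step 2 — sample covariance S[i,j] = (1/(n-1)) · Σ_k (x_{k,i} - mean_i) · (x_{k,j} - mean_j), with n-1 = 3.
  S[A,A] = ((1)·(1) + (-1)·(-1) + (2)·(2) + (-2)·(-2)) / 3 = 10/3 = 3.3333
  S[A,B] = ((1)·(3.25) + (-1)·(-2.75) + (2)·(-1.75) + (-2)·(1.25)) / 3 = 0/3 = 0
  S[B,B] = ((3.25)·(3.25) + (-2.75)·(-2.75) + (-1.75)·(-1.75) + (1.25)·(1.25)) / 3 = 22.75/3 = 7.5833

S is symmetric (S[j,i] = S[i,j]). Assembling:

S = [[3.3333, 0],
 [0, 7.5833]]


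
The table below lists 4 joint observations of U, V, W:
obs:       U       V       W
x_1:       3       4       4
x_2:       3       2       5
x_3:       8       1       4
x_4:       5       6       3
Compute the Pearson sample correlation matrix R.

Step 1 — column means:
  mean(U) = (3 + 3 + 8 + 5) / 4 = 19/4 = 4.75
  mean(V) = (4 + 2 + 1 + 6) / 4 = 13/4 = 3.25
  mean(W) = (4 + 5 + 4 + 3) / 4 = 16/4 = 4

Step 2 — sample variances and covariances s[i,j] = (1/(n-1)) · Σ_k (x_{k,i} - mean_i) · (x_{k,j} - mean_j), with n-1 = 3:
  s[U,U] = ((-1.75)·(-1.75) + (-1.75)·(-1.75) + (3.25)·(3.25) + (0.25)·(0.25)) / 3 = 16.75/3 = 5.5833
  s[U,V] = ((-1.75)·(0.75) + (-1.75)·(-1.25) + (3.25)·(-2.25) + (0.25)·(2.75)) / 3 = -5.75/3 = -1.9167
  s[U,W] = ((-1.75)·(0) + (-1.75)·(1) + (3.25)·(0) + (0.25)·(-1)) / 3 = -2/3 = -0.6667
  s[V,V] = ((0.75)·(0.75) + (-1.25)·(-1.25) + (-2.25)·(-2.25) + (2.75)·(2.75)) / 3 = 14.75/3 = 4.9167
  s[V,W] = ((0.75)·(0) + (-1.25)·(1) + (-2.25)·(0) + (2.75)·(-1)) / 3 = -4/3 = -1.3333
  s[W,W] = ((0)·(0) + (1)·(1) + (0)·(0) + (-1)·(-1)) / 3 = 2/3 = 0.6667
  Sample standard deviations s_i = √(s[i,i]):
  s(U) = √(5.5833) = 2.3629
  s(V) = √(4.9167) = 2.2174
  s(W) = √(0.6667) = 0.8165

Step 3 — r_{ij} = s_{ij} / (s_i · s_j):
  r[U,U] = 1 (diagonal).
  r[U,V] = -1.9167 / (2.3629 · 2.2174) = -1.9167 / 5.2394 = -0.3658
  r[U,W] = -0.6667 / (2.3629 · 0.8165) = -0.6667 / 1.9293 = -0.3455
  r[V,V] = 1 (diagonal).
  r[V,W] = -1.3333 / (2.2174 · 0.8165) = -1.3333 / 1.8105 = -0.7365
  r[W,W] = 1 (diagonal).

R is symmetric with unit diagonal. Assembling:

R = [[1, -0.3658, -0.3455],
 [-0.3658, 1, -0.7365],
 [-0.3455, -0.7365, 1]]


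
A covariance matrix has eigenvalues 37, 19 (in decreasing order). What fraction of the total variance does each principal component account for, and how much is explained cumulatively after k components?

Step 1 — total variance = trace(Sigma) = Σ λ_i = 37 + 19 = 56.

Step 2 — fraction explained by component i = λ_i / Σ λ:
  PC1: 37/56 = 0.6607
  PC2: 19/56 = 0.3393

Step 3 — cumulative fraction after k components = (λ_1 + ... + λ_k) / Σ λ:
  k = 1: 37/56 = 0.6607
  k = 2: (37 + 19)/56 = 56/56 = 1

Summary (fraction, with percent):

explained: PC1 0.6607 (66.07%), PC2 0.3393 (33.93%);  cumulative: 0.6607, 1


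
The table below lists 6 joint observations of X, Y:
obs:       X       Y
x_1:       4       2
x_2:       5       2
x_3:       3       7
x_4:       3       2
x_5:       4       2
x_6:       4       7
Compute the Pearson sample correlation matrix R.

Step 1 — column means:
  mean(X) = (4 + 5 + 3 + 3 + 4 + 4) / 6 = 23/6 = 3.8333
  mean(Y) = (2 + 2 + 7 + 2 + 2 + 7) / 6 = 22/6 = 3.6667

Step 2 — sample variances and covariances s[i,j] = (1/(n-1)) · Σ_k (x_{k,i} - mean_i) · (x_{k,j} - mean_j), with n-1 = 5:
  s[X,X] = ((0.1667)·(0.1667) + (1.1667)·(1.1667) + (-0.8333)·(-0.8333) + (-0.8333)·(-0.8333) + (0.1667)·(0.1667) + (0.1667)·(0.1667)) / 5 = 2.8333/5 = 0.5667
  s[X,Y] = ((0.1667)·(-1.6667) + (1.1667)·(-1.6667) + (-0.8333)·(3.3333) + (-0.8333)·(-1.6667) + (0.1667)·(-1.6667) + (0.1667)·(3.3333)) / 5 = -3.3333/5 = -0.6667
  s[Y,Y] = ((-1.6667)·(-1.6667) + (-1.6667)·(-1.6667) + (3.3333)·(3.3333) + (-1.6667)·(-1.6667) + (-1.6667)·(-1.6667) + (3.3333)·(3.3333)) / 5 = 33.3333/5 = 6.6667
  Sample standard deviations s_i = √(s[i,i]):
  s(X) = √(0.5667) = 0.7528
  s(Y) = √(6.6667) = 2.582

Step 3 — r_{ij} = s_{ij} / (s_i · s_j):
  r[X,X] = 1 (diagonal).
  r[X,Y] = -0.6667 / (0.7528 · 2.582) = -0.6667 / 1.9437 = -0.343
  r[Y,Y] = 1 (diagonal).

R is symmetric with unit diagonal. Assembling:

R = [[1, -0.343],
 [-0.343, 1]]


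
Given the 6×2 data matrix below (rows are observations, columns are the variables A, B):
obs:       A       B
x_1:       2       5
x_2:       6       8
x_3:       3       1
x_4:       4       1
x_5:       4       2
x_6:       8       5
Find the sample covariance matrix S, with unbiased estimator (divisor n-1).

Step 1 — column means:
  mean(A) = (2 + 6 + 3 + 4 + 4 + 8) / 6 = 27/6 = 4.5
  mean(B) = (5 + 8 + 1 + 1 + 2 + 5) / 6 = 22/6 = 3.6667

Step 2 — sample covariance S[i,j] = (1/(n-1)) · Σ_k (x_{k,i} - mean_i) · (x_{k,j} - mean_j), with n-1 = 5.
  S[A,A] = ((-2.5)·(-2.5) + (1.5)·(1.5) + (-1.5)·(-1.5) + (-0.5)·(-0.5) + (-0.5)·(-0.5) + (3.5)·(3.5)) / 5 = 23.5/5 = 4.7
  S[A,B] = ((-2.5)·(1.3333) + (1.5)·(4.3333) + (-1.5)·(-2.6667) + (-0.5)·(-2.6667) + (-0.5)·(-1.6667) + (3.5)·(1.3333)) / 5 = 14/5 = 2.8
  S[B,B] = ((1.3333)·(1.3333) + (4.3333)·(4.3333) + (-2.6667)·(-2.6667) + (-2.6667)·(-2.6667) + (-1.6667)·(-1.6667) + (1.3333)·(1.3333)) / 5 = 39.3333/5 = 7.8667

S is symmetric (S[j,i] = S[i,j]). Assembling:

S = [[4.7, 2.8],
 [2.8, 7.8667]]


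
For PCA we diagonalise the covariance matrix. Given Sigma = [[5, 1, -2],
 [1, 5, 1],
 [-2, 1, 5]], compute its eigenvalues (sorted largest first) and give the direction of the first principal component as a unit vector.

Step 1 — characteristic polynomial p(λ) = det(λI - Sigma) = λ³ - tr·λ² + c_1·λ - det, where tr = trace, c_1 = sum of the principal 2×2 minors, det = det(Sigma):
  tr = 5 + 5 + 5 = 15,
  c_1 = (5·5 - (1)²) + (5·5 - (-2)²) + (5·5 - (1)²) = 24 + 21 + 24 = 69,
  det = 5·(5·5 - (1)²) - (1)·((1)·5 - (1)·(-2)) + (-2)·((1)·(1) - 5·(-2)) = 5·(24) - (1)·(7) + (-2)·(11) = 91.
  So p(λ) = λ³ - 15λ² + 69λ - 91.
Step 2 — look for an integer root (rational root theorem: any rational root is an integer divisor of 91). Testing λ = 7:
  p(7) = 343 - 735 + 483 - 91 = 0  ✓
  Dividing out (λ - 7): p(λ) = (λ - 7)(λ² - 8λ + 13).
Step 3 — remaining eigenvalues from the quadratic λ² - 8λ + 13 = 0:
  Δ = 8² - 4·13 = 64 - 52 = 12,  λ = (8 ± √12)/2 = (8 ± 3.4641)/2 ≈ 5.7321 or 2.2679.
  Sorted: λ_1 = 7,  λ_2 = 5.7321,  λ_3 = 2.2679  (check: sum = 15 = tr ✓).

Step 4 — unit eigenvector for λ_1 = 7: v spans the null space of (Sigma - λ_1 I), whose rows are
  r_1 = (-2, 1, -2),  r_2 = (1, -2, 1),  r_3 = (-2, 1, -2).
  v is orthogonal to every row, so take v ∝ r_1 × r_2 = ((1)·(1) - (-2)·(-2), (-2)·(1) - (-2)·(1), (-2)·(-2) - (1)·(1)) = (-3, 0, 3).
  Rescale (divide by 3; multiply by -1 so the first nonzero entry is positive): u = (1, 0, -1).
  ||u|| = √((1)² + (0)² + (-1)²) = √(2) ≈ 1.4142,  v_1 = u/||u|| ≈ (0.7071, 0, -0.7071) (||v_1|| = 1).

λ_1 = 7,  λ_2 = 5.7321,  λ_3 = 2.2679;  v_1 ≈ (0.7071, 0, -0.7071)
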